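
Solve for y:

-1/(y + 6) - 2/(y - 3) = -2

Multiply both sides by (y + 6)(y - 3):
-(y - 3) - 2(y + 6) = -2(y + 6)(y - 3).
Expand and collect terms: -2y^2 - 3y + 45 = 0.
By the quadratic formula, y = (3 +/- sqrt(369)) / -4, so y ~= -5.5523 or y ~= 4.0523.
Neither value makes a denominator zero (y != -6, y != 3), so both are valid.

y = -5.5523 or y = 4.0523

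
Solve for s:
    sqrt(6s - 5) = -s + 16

s = 9

Square both sides: 6s - 5 = (-s + 16)^2.
Expand and rearrange: s^2 - 38s + 261 = 0.
Solving gives s = 29 or s = 9.
Check each candidate in the original equation:
  s = 29: sqrt(169) = 13, while -s + 16 = -13 — extraneous.
  s = 9: sqrt(49) = 7, while -s + 16 = 7 — valid.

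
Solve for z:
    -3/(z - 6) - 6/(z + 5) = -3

z = -3.1962 or z = 7.1962

Multiply both sides by (z - 6)(z + 5):
-3(z + 5) - 6(z - 6) = -3(z - 6)(z + 5).
Expand and collect terms: -3z² + 12z + 69 = 0.
By the quadratic formula, z = (-12 ± √972) / -6, so z ≈ -3.1962 or z ≈ 7.1962.
Neither value makes a denominator zero (z ≠ 6, z ≠ -5), so both are valid.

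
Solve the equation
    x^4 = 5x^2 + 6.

Let u = x^2. The equation becomes u^2 - 5u - 6 = 0.
Factor: (u - 6)(u + 1) = 0, so u = 6 or u = -1.
x^2 = 6 gives x = +/-sqrt(6) ~= +/-2.4495.
x^2 = -1 < 0 has no real solution.

x = -2.4495 or x = 2.4495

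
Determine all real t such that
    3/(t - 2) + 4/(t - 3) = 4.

t = 2.307 or t = 4.443

Multiply both sides by (t - 2)(t - 3):
3(t - 3) + 4(t - 2) = 4(t - 2)(t - 3).
Expand and collect terms: 4t² - 27t + 41 = 0.
By the quadratic formula, t = (27 ± √73) / 8, so t ≈ 4.443 or t ≈ 2.307.
Neither value makes a denominator zero (t ≠ 2, t ≠ 3), so both are valid.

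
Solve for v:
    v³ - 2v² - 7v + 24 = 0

v = -3

Possible rational roots are divisors of 24. Testing v = -3 gives 0, so (v + 3) is a factor.
Divide: v³ - 2v² - 7v + 24 = (v + 3)(v² - 5v + 8).
The quadratic v² - 5v + 8 has discriminant -7 < 0, so no further real roots.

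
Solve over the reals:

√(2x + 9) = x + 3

x = 0

Square both sides: 2x + 9 = (x + 3)².
Expand and rearrange: x² + 4x = 0.
Solving gives x = 0 or x = -4.
Check each candidate in the original equation:
  x = 0: √(9) = 3, while x + 3 = 3 — valid.
  x = -4: √(1) = 1, while x + 3 = -1 — extraneous.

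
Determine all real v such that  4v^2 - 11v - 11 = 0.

Discriminant: (-11)^2 - 4*4*(-11) = 297.
Quadratic formula: v = (11 +/- sqrt(297)) / 8.
So v = 11/8 + 3*sqrt(33)/8 ~= 3.5292 or v = 11/8 - 3*sqrt(33)/8 ~= -0.7792.

v = -0.7792 or v = 3.5292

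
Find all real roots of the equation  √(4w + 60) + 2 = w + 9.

w = 1

Isolate the radical: √(4w + 60) = w + 7.
Square both sides: 4w + 60 = (w + 7)².
Expand and rearrange: w² + 10w - 11 = 0.
Solving gives w = 1 or w = -11.
Check each candidate in the original equation:
  w = 1: √(64) = 8, while w + 7 = 8 — valid.
  w = -11: √(16) = 4, while w + 7 = -4 — extraneous.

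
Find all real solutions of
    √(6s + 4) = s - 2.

s = 10

Square both sides: 6s + 4 = (s - 2)².
Expand and rearrange: s² - 10s = 0.
Solving gives s = 10 or s = 0.
Check each candidate in the original equation:
  s = 10: √(64) = 8, while s - 2 = 8 — valid.
  s = 0: √(4) = 2, while s - 2 = -2 — extraneous.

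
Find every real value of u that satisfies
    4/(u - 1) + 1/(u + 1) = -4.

u = -1.4254 or u = 0.1754

Multiply both sides by (u - 1)(u + 1):
4(u + 1) + (u - 1) = -4(u - 1)(u + 1).
Expand and collect terms: -4u² - 5u + 1 = 0.
By the quadratic formula, u = (5 ± √41) / -8, so u ≈ -1.4254 or u ≈ 0.1754.
Neither value makes a denominator zero (u ≠ 1, u ≠ -1), so both are valid.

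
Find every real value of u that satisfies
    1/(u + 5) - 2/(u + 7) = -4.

Multiply both sides by (u + 5)(u + 7):
(u + 7) - 2(u + 5) = -4(u + 5)(u + 7).
Expand and collect terms: -4u² - 47u - 137 = 0.
By the quadratic formula, u = (47 ± √17) / -8, so u ≈ -6.3904 or u ≈ -5.3596.
Neither value makes a denominator zero (u ≠ -5, u ≠ -7), so both are valid.

u = -6.3904 or u = -5.3596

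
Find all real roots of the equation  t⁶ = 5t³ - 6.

t = 1.2599 or t = 1.4422

Let u = t³. The equation becomes u² - 5u + 6 = 0.
Factor: (u - 3)(u - 2) = 0, so u = 3 or u = 2.
t³ = 3 gives t = ∛(3) ≈ 1.4422.
t³ = 2 gives t = ∛(2) ≈ 1.2599.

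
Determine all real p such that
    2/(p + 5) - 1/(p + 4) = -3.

Multiply both sides by (p + 5)(p + 4):
2(p + 4) - (p + 5) = -3(p + 5)(p + 4).
Expand and collect terms: -3p² - 28p - 63 = 0.
By the quadratic formula, p = (28 ± √28) / -6, so p ≈ -5.5486 or p ≈ -3.7847.
Neither value makes a denominator zero (p ≠ -5, p ≠ -4), so both are valid.

p = -5.5486 or p = -3.7847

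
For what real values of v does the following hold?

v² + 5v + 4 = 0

v = -4 or v = -1

Factor: (v + 1)(v + 4) = 0.
So v = -1 or v = -4.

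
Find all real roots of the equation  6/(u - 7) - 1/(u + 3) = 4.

Multiply both sides by (u - 7)(u + 3):
6(u + 3) - (u - 7) = 4(u - 7)(u + 3).
Expand and collect terms: 4u² - 21u - 109 = 0.
By the quadratic formula, u = (21 ± √2185) / 8, so u ≈ 8.468 or u ≈ -3.218.
Neither value makes a denominator zero (u ≠ 7, u ≠ -3), so both are valid.

u = -3.218 or u = 8.468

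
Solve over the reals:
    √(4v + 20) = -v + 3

v = -1

Square both sides: 4v + 20 = (-v + 3)².
Expand and rearrange: v² - 10v - 11 = 0.
Solving gives v = 11 or v = -1.
Check each candidate in the original equation:
  v = 11: √(64) = 8, while -v + 3 = -8 — extraneous.
  v = -1: √(16) = 4, while -v + 3 = 4 — valid.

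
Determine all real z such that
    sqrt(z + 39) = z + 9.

z = -3

Square both sides: z + 39 = (z + 9)^2.
Expand and rearrange: z^2 + 17z + 42 = 0.
Solving gives z = -3 or z = -14.
Check each candidate in the original equation:
  z = -3: sqrt(36) = 6, while z + 9 = 6 — valid.
  z = -14: sqrt(25) = 5, while z + 9 = -5 — extraneous.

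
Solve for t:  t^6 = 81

t = -2.0801 or t = 2.0801

Let u = t^3. The equation becomes u^2 - 81 = 0.
Factor: (u - 9)(u + 9) = 0, so u = 9 or u = -9.
t^3 = 9 gives t = (9)^(1/3) ~= 2.0801.
t^3 = -9 gives t = -(9)^(1/3) ~= -2.0801.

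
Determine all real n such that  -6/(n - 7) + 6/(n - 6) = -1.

n = 4 or n = 9

Multiply both sides by (n - 7)(n - 6):
-6(n - 6) + 6(n - 7) = -(n - 7)(n - 6).
Expand and collect terms: -n^2 + 13n - 36 = 0.
Factor or apply the quadratic formula: n = 4 or n = 9.
Neither value makes a denominator zero (n != 7, n != 6), so both are valid.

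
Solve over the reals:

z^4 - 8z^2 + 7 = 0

Let u = z^2. The equation becomes u^2 - 8u + 7 = 0.
Factor: (u - 1)(u - 7) = 0, so u = 1 or u = 7.
z^2 = 1 gives z = +/-1.
z^2 = 7 gives z = +/-sqrt(7) ~= +/-2.6458.

z = -2.6458 or z = -1 or z = 1 or z = 2.6458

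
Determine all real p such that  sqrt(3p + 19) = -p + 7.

p = 2

Square both sides: 3p + 19 = (-p + 7)^2.
Expand and rearrange: p^2 - 17p + 30 = 0.
Solving gives p = 15 or p = 2.
Check each candidate in the original equation:
  p = 15: sqrt(64) = 8, while -p + 7 = -8 — extraneous.
  p = 2: sqrt(25) = 5, while -p + 7 = 5 — valid.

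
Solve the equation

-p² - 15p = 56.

Bring every term to one side: -p² - 15p - 56 = 0.
Factor: -1(p + 8)(p + 7) = 0.
So p = -8 or p = -7.

p = -8 or p = -7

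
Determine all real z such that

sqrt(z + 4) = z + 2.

Square both sides: z + 4 = (z + 2)^2.
Expand and rearrange: z^2 + 3z = 0.
Solving gives z = 0 or z = -3.
Check each candidate in the original equation:
  z = 0: sqrt(4) = 2, while z + 2 = 2 — valid.
  z = -3: sqrt(1) = 1, while z + 2 = -1 — extraneous.

z = 0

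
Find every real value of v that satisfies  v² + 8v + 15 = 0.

v = -5 or v = -3

Factor: (v + 3)(v + 5) = 0.
So v = -3 or v = -5.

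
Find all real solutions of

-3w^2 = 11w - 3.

w = -3.9217 or w = 0.255

Rearrange to standard form: -3w^2 - 11w + 3 = 0.
Discriminant: (-11)^2 - 4*(-3)*3 = 157.
Quadratic formula: w = (11 +/- sqrt(157)) / (-6).
So w = -sqrt(157)/6 - 11/6 ~= -3.9217 or w = -11/6 + sqrt(157)/6 ~= 0.255.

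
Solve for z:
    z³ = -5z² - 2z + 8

z = -4 or z = -2 or z = 1

Rearrange: z³ + 5z² + 2z - 8 = 0.
Possible rational roots are divisors of -8. Testing z = -2 gives 0, so (z + 2) is a factor.
Divide: z³ + 5z² + 2z - 8 = (z + 2)(z² + 3z - 4).
Factor the quadratic: z = 1 or z = -4.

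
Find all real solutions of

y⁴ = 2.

Let u = y². The equation becomes u² - 2 = 0.
By the quadratic formula, u = √(2) or u = -√(2).
y² = √(2) gives y = ±2^(1/4) ≈ ±1.1892.
y² = -√(2) < 0 has no real solution.

y = -1.1892 or y = 1.1892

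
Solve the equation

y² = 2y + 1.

y = -0.4142 or y = 2.4142

Rearrange to standard form: y² - 2y - 1 = 0.
Discriminant: (-2)² − 4·1·(-1) = 8.
Quadratic formula: y = (2 ± √8) / 2.
So y = 1 + √(2) ≈ 2.4142 or y = 1 - √(2) ≈ -0.4142.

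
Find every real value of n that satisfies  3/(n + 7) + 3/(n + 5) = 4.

n = -6.5 or n = -4

Multiply both sides by (n + 7)(n + 5):
3(n + 5) + 3(n + 7) = 4(n + 7)(n + 5).
Expand and collect terms: 4n² + 42n + 104 = 0.
Factor or apply the quadratic formula: n = -4 or n = -6.5.
Neither value makes a denominator zero (n ≠ -7, n ≠ -5), so both are valid.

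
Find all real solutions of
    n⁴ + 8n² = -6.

Let u = n². The equation becomes u² + 8u + 6 = 0.
By the quadratic formula, u = -4 + √(10) or u = -4 - √(10).
n² = -4 + √(10) < 0 has no real solution.
n² = -4 - √(10) < 0 has no real solution.

No real solutions.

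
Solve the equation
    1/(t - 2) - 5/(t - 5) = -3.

Multiply both sides by (t - 2)(t - 5):
(t - 5) - 5(t - 2) = -3(t - 2)(t - 5).
Expand and collect terms: -3t^2 + 25t - 35 = 0.
By the quadratic formula, t = (-25 +/- sqrt(205)) / -6, so t ~= 1.7804 or t ~= 6.553.
Neither value makes a denominator zero (t != 2, t != 5), so both are valid.

t = 1.7804 or t = 6.553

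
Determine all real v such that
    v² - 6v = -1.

Rearrange to standard form: v² - 6v + 1 = 0.
Discriminant: (-6)² − 4·1·1 = 32.
Quadratic formula: v = (6 ± √32) / 2.
So v = 2·√(2) + 3 ≈ 5.8284 or v = 3 - 2·√(2) ≈ 0.1716.

v = 0.1716 or v = 5.8284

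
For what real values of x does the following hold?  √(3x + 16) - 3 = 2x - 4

x = 3

Isolate the radical: √(3x + 16) = 2x - 1.
Square both sides: 3x + 16 = (2x - 1)².
Expand and rearrange: 4x² - 7x - 15 = 0.
Solving gives x = 3 or x = -1.25.
Check each candidate in the original equation:
  x = 3: √(25) = 5, while 2x - 1 = 5 — valid.
  x = -1.25: √(12.25) = 3.5, while 2x - 1 = -3.5 — extraneous.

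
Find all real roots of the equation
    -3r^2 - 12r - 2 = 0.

r = -3.8257 or r = -0.1743

Discriminant: (-12)^2 - 4*(-3)*(-2) = 120.
Quadratic formula: r = (12 +/- sqrt(120)) / (-6).
So r = -2 - sqrt(30)/3 ~= -3.8257 or r = -2 + sqrt(30)/3 ~= -0.1743.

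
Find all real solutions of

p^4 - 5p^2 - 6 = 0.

p = -2.4495 or p = 2.4495

Let u = p^2. The equation becomes u^2 - 5u - 6 = 0.
Factor: (u - 6)(u + 1) = 0, so u = 6 or u = -1.
p^2 = 6 gives p = +/-sqrt(6) ~= +/-2.4495.
p^2 = -1 < 0 has no real solution.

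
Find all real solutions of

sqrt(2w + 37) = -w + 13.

w = 6

Square both sides: 2w + 37 = (-w + 13)^2.
Expand and rearrange: w^2 - 28w + 132 = 0.
Solving gives w = 22 or w = 6.
Check each candidate in the original equation:
  w = 22: sqrt(81) = 9, while -w + 13 = -9 — extraneous.
  w = 6: sqrt(49) = 7, while -w + 13 = 7 — valid.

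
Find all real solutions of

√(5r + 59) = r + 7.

Square both sides: 5r + 59 = (r + 7)².
Expand and rearrange: r² + 9r - 10 = 0.
Solving gives r = 1 or r = -10.
Check each candidate in the original equation:
  r = 1: √(64) = 8, while r + 7 = 8 — valid.
  r = -10: √(9) = 3, while r + 7 = -3 — extraneous.

r = 1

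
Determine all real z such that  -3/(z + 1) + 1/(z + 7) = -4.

z = -7.2231 or z = -0.2769

Multiply both sides by (z + 1)(z + 7):
-3(z + 7) + (z + 1) = -4(z + 1)(z + 7).
Expand and collect terms: -4z² - 30z - 8 = 0.
By the quadratic formula, z = (30 ± √772) / -8, so z ≈ -7.2231 or z ≈ -0.2769.
Neither value makes a denominator zero (z ≠ -1, z ≠ -7), so both are valid.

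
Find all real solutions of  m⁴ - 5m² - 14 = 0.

m = -2.6458 or m = 2.6458

Let u = m². The equation becomes u² - 5u - 14 = 0.
Factor: (u + 2)(u - 7) = 0, so u = -2 or u = 7.
m² = -2 < 0 has no real solution.
m² = 7 gives m = ±√(7) ≈ ±2.6458.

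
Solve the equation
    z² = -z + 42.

z = -7 or z = 6

Bring every term to one side: z² + z - 42 = 0.
Factor: (z - 6)(z + 7) = 0.
So z = 6 or z = -7.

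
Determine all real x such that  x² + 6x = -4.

x = -5.2361 or x = -0.7639

Rearrange to standard form: x² + 6x + 4 = 0.
Discriminant: (6)² − 4·1·4 = 20.
Quadratic formula: x = (-6 ± √20) / 2.
So x = -3 + √(5) ≈ -0.7639 or x = -3 - √(5) ≈ -5.2361.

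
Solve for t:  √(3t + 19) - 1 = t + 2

Isolate the radical: √(3t + 19) = t + 3.
Square both sides: 3t + 19 = (t + 3)².
Expand and rearrange: t² + 3t - 10 = 0.
Solving gives t = 2 or t = -5.
Check each candidate in the original equation:
  t = 2: √(25) = 5, while t + 3 = 5 — valid.
  t = -5: √(4) = 2, while t + 3 = -2 — extraneous.

t = 2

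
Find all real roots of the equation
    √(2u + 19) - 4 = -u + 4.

Isolate the radical: √(2u + 19) = -u + 8.
Square both sides: 2u + 19 = (-u + 8)².
Expand and rearrange: u² - 18u + 45 = 0.
Solving gives u = 15 or u = 3.
Check each candidate in the original equation:
  u = 15: √(49) = 7, while -u + 8 = -7 — extraneous.
  u = 3: √(25) = 5, while -u + 8 = 5 — valid.

u = 3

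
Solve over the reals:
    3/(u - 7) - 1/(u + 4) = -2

u = -3.4159 or u = 5.4159

Multiply both sides by (u - 7)(u + 4):
3(u + 4) - (u - 7) = -2(u - 7)(u + 4).
Expand and collect terms: -2u² + 4u + 37 = 0.
By the quadratic formula, u = (-4 ± √312) / -4, so u ≈ -3.4159 or u ≈ 5.4159.
Neither value makes a denominator zero (u ≠ 7, u ≠ -4), so both are valid.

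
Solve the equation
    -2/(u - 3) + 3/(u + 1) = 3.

u = 0.3333 or u = 2

Multiply both sides by (u - 3)(u + 1):
-2(u + 1) + 3(u - 3) = 3(u - 3)(u + 1).
Expand and collect terms: 3u^2 - 7u + 2 = 0.
Factor or apply the quadratic formula: u = 2 or u = 0.3333.
Neither value makes a denominator zero (u != 3, u != -1), so both are valid.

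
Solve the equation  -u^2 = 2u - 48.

Bring every term to one side: -u^2 - 2u + 48 = 0.
Factor: -1(u + 8)(u - 6) = 0.
So u = -8 or u = 6.

u = -8 or u = 6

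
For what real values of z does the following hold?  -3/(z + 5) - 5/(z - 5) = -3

z = -4.154 or z = 6.8207

Multiply both sides by (z + 5)(z - 5):
-3(z - 5) - 5(z + 5) = -3(z + 5)(z - 5).
Expand and collect terms: -3z² + 8z + 85 = 0.
By the quadratic formula, z = (-8 ± √1084) / -6, so z ≈ -4.154 or z ≈ 6.8207.
Neither value makes a denominator zero (z ≠ -5, z ≠ 5), so both are valid.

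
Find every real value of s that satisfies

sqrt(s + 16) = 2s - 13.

s = 9

Square both sides: s + 16 = (2s - 13)^2.
Expand and rearrange: 4s^2 - 53s + 153 = 0.
Solving gives s = 9 or s = 4.25.
Check each candidate in the original equation:
  s = 9: sqrt(25) = 5, while 2s - 13 = 5 — valid.
  s = 4.25: sqrt(20.25) = 4.5, while 2s - 13 = -4.5 — extraneous.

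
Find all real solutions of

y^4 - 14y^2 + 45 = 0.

Let u = y^2. The equation becomes u^2 - 14u + 45 = 0.
Factor: (u - 9)(u - 5) = 0, so u = 9 or u = 5.
y^2 = 9 gives y = +/-3.
y^2 = 5 gives y = +/-sqrt(5) ~= +/-2.2361.

y = -3 or y = -2.2361 or y = 2.2361 or y = 3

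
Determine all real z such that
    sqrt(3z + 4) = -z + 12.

z = 7

Square both sides: 3z + 4 = (-z + 12)^2.
Expand and rearrange: z^2 - 27z + 140 = 0.
Solving gives z = 20 or z = 7.
Check each candidate in the original equation:
  z = 20: sqrt(64) = 8, while -z + 12 = -8 — extraneous.
  z = 7: sqrt(25) = 5, while -z + 12 = 5 — valid.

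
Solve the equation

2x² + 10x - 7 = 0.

Discriminant: (10)² − 4·2·(-7) = 156.
Quadratic formula: x = (-10 ± √156) / 4.
So x = -5/2 + √(39)/2 ≈ 0.6225 or x = -√(39)/2 - 5/2 ≈ -5.6225.

x = -5.6225 or x = 0.6225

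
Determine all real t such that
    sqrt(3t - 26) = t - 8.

Square both sides: 3t - 26 = (t - 8)^2.
Expand and rearrange: t^2 - 19t + 90 = 0.
Solving gives t = 10 or t = 9.
Check each candidate in the original equation:
  t = 10: sqrt(4) = 2, while t - 8 = 2 — valid.
  t = 9: sqrt(1) = 1, while t - 8 = 1 — valid.

t = 9 or t = 10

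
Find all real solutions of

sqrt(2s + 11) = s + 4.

Square both sides: 2s + 11 = (s + 4)^2.
Expand and rearrange: s^2 + 6s + 5 = 0.
Solving gives s = -1 or s = -5.
Check each candidate in the original equation:
  s = -1: sqrt(9) = 3, while s + 4 = 3 — valid.
  s = -5: sqrt(1) = 1, while s + 4 = -1 — extraneous.

s = -1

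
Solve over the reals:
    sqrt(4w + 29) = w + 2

w = 5

Square both sides: 4w + 29 = (w + 2)^2.
Expand and rearrange: w^2 - 25 = 0.
Solving gives w = 5 or w = -5.
Check each candidate in the original equation:
  w = 5: sqrt(49) = 7, while w + 2 = 7 — valid.
  w = -5: sqrt(9) = 3, while w + 2 = -3 — extraneous.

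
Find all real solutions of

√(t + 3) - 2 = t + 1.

Isolate the radical: √(t + 3) = t + 3.
Square both sides: t + 3 = (t + 3)².
Expand and rearrange: t² + 5t + 6 = 0.
Solving gives t = -2 or t = -3.
Check each candidate in the original equation:
  t = -2: √(1) = 1, while t + 3 = 1 — valid.
  t = -3: √(0) = 0, while t + 3 = 0 — valid.

t = -3 or t = -2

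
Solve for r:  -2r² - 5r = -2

Rearrange to standard form: -2r² - 5r + 2 = 0.
Discriminant: (-5)² − 4·(-2)·2 = 41.
Quadratic formula: r = (5 ± √41) / (-4).
So r = -√(41)/4 - 5/4 ≈ -2.8508 or r = -5/4 + √(41)/4 ≈ 0.3508.

r = -2.8508 or r = 0.3508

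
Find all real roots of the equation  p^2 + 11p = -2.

Rearrange to standard form: p^2 + 11p + 2 = 0.
Discriminant: (11)^2 - 4*1*2 = 113.
Quadratic formula: p = (-11 +/- sqrt(113)) / 2.
So p = -11/2 + sqrt(113)/2 ~= -0.1849 or p = -11/2 - sqrt(113)/2 ~= -10.8151.

p = -10.8151 or p = -0.1849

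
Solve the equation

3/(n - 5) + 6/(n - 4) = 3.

n = 4.5858 or n = 7.4142

Multiply both sides by (n - 5)(n - 4):
3(n - 4) + 6(n - 5) = 3(n - 5)(n - 4).
Expand and collect terms: 3n² - 36n + 102 = 0.
By the quadratic formula, n = (36 ± √72) / 6, so n ≈ 7.4142 or n ≈ 4.5858.
Neither value makes a denominator zero (n ≠ 5, n ≠ 4), so both are valid.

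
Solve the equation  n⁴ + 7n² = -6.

No real solutions.

Let u = n². The equation becomes u² + 7u + 6 = 0.
Factor: (u + 1)(u + 6) = 0, so u = -1 or u = -6.
n² = -1 < 0 has no real solution.
n² = -6 < 0 has no real solution.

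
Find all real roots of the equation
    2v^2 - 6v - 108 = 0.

Factor: 2(v + 6)(v - 9) = 0.
So v = -6 or v = 9.

v = -6 or v = 9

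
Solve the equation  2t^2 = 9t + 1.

t = -0.1085 or t = 4.6085

Rearrange to standard form: 2t^2 - 9t - 1 = 0.
Discriminant: (-9)^2 - 4*2*(-1) = 89.
Quadratic formula: t = (9 +/- sqrt(89)) / 4.
So t = 9/4 + sqrt(89)/4 ~= 4.6085 or t = 9/4 - sqrt(89)/4 ~= -0.1085.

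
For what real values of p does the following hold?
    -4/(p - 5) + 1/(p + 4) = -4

Multiply both sides by (p - 5)(p + 4):
-4(p + 4) + (p - 5) = -4(p - 5)(p + 4).
Expand and collect terms: -4p^2 + 7p + 101 = 0.
By the quadratic formula, p = (-7 +/- sqrt(1665)) / -8, so p ~= -4.2256 or p ~= 5.9756.
Neither value makes a denominator zero (p != 5, p != -4), so both are valid.

p = -4.2256 or p = 5.9756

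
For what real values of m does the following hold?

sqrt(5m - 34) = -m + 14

m = 10

Square both sides: 5m - 34 = (-m + 14)^2.
Expand and rearrange: m^2 - 33m + 230 = 0.
Solving gives m = 23 or m = 10.
Check each candidate in the original equation:
  m = 23: sqrt(81) = 9, while -m + 14 = -9 — extraneous.
  m = 10: sqrt(16) = 4, while -m + 14 = 4 — valid.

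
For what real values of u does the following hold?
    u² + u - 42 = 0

Factor: (u + 7)(u - 6) = 0.
So u = -7 or u = 6.

u = -7 or u = 6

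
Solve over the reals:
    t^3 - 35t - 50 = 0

t = -5 or t = -1.5311 or t = 6.5311

Possible rational roots are divisors of -50. Testing t = -5 gives 0, so (t + 5) is a factor.
Divide: t^3 - 35t - 50 = (t + 5)(t^2 - 5t - 10).
Apply the quadratic formula to t^2 - 5t - 10 = 0: t = (5 +/- sqrt(65))/2, i.e. t ~= 6.5311 or t ~= -1.5311.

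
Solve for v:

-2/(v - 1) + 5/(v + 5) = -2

v = -7.2291 or v = 1.7291

Multiply both sides by (v - 1)(v + 5):
-2(v + 5) + 5(v - 1) = -2(v - 1)(v + 5).
Expand and collect terms: -2v² - 11v + 25 = 0.
By the quadratic formula, v = (11 ± √321) / -4, so v ≈ -7.2291 or v ≈ 1.7291.
Neither value makes a denominator zero (v ≠ 1, v ≠ -5), so both are valid.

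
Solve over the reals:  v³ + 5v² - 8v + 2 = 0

v = -6.3166 or v = 0.3166 or v = 1

Possible rational roots are divisors of 2. Testing v = 1 gives 0, so (v - 1) is a factor.
Divide: v³ + 5v² - 8v + 2 = (v - 1)(v² + 6v - 2).
Apply the quadratic formula to v² + 6v - 2 = 0: v = (-6 ± √44)/2, i.e. v ≈ 0.3166 or v ≈ -6.3166.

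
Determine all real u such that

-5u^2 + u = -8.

u = -1.1689 or u = 1.3689

Rearrange to standard form: -5u^2 + u + 8 = 0.
Discriminant: (1)^2 - 4*(-5)*8 = 161.
Quadratic formula: u = (-1 +/- sqrt(161)) / (-10).
So u = 1/10 - sqrt(161)/10 ~= -1.1689 or u = 1/10 + sqrt(161)/10 ~= 1.3689.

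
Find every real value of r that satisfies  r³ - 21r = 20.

r = -4 or r = -1 or r = 5

Rearrange: r³ - 21r - 20 = 0.
Possible rational roots are divisors of -20. Testing r = 5 gives 0, so (r - 5) is a factor.
Divide: r³ - 21r - 20 = (r - 5)(r² + 5r + 4).
Factor the quadratic: r = -1 or r = -4.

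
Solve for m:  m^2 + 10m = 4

m = -10.3852 or m = 0.3852

Rearrange to standard form: m^2 + 10m - 4 = 0.
Discriminant: (10)^2 - 4*1*(-4) = 116.
Quadratic formula: m = (-10 +/- sqrt(116)) / 2.
So m = -5 + sqrt(29) ~= 0.3852 or m = -sqrt(29) - 5 ~= -10.3852.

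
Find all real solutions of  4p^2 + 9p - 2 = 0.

Discriminant: (9)^2 - 4*4*(-2) = 113.
Quadratic formula: p = (-9 +/- sqrt(113)) / 8.
So p = -9/8 + sqrt(113)/8 ~= 0.2038 or p = -sqrt(113)/8 - 9/8 ~= -2.4538.

p = -2.4538 or p = 0.2038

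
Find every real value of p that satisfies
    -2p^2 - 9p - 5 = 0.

p = -3.8508 or p = -0.6492

Discriminant: (-9)^2 - 4*(-2)*(-5) = 41.
Quadratic formula: p = (9 +/- sqrt(41)) / (-4).
So p = -9/4 - sqrt(41)/4 ~= -3.8508 or p = -9/4 + sqrt(41)/4 ~= -0.6492.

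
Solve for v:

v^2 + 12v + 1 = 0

v = -11.9161 or v = -0.0839

Discriminant: (12)^2 - 4*1*1 = 140.
Quadratic formula: v = (-12 +/- sqrt(140)) / 2.
So v = -6 + sqrt(35) ~= -0.0839 or v = -6 - sqrt(35) ~= -11.9161.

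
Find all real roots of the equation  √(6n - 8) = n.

n = 2 or n = 4

Square both sides: 6n - 8 = (n)².
Expand and rearrange: n² - 6n + 8 = 0.
Solving gives n = 4 or n = 2.
Check each candidate in the original equation:
  n = 4: √(16) = 4, while n = 4 — valid.
  n = 2: √(4) = 2, while n = 2 — valid.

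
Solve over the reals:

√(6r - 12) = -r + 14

Square both sides: 6r - 12 = (-r + 14)².
Expand and rearrange: r² - 34r + 208 = 0.
Solving gives r = 26 or r = 8.
Check each candidate in the original equation:
  r = 26: √(144) = 12, while -r + 14 = -12 — extraneous.
  r = 8: √(36) = 6, while -r + 14 = 6 — valid.

r = 8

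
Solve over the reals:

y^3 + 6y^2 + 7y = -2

Rearrange: y^3 + 6y^2 + 7y + 2 = 0.
Possible rational roots are divisors of 2. Testing y = -1 gives 0, so (y + 1) is a factor.
Divide: y^3 + 6y^2 + 7y + 2 = (y + 1)(y^2 + 5y + 2).
Apply the quadratic formula to y^2 + 5y + 2 = 0: y = (-5 +/- sqrt(17))/2, i.e. y ~= -0.4384 or y ~= -4.5616.

y = -4.5616 or y = -1 or y = -0.4384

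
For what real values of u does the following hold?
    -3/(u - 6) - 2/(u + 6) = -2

u = -5.1189 or u = 7.6189

Multiply both sides by (u - 6)(u + 6):
-3(u + 6) - 2(u - 6) = -2(u - 6)(u + 6).
Expand and collect terms: -2u^2 + 5u + 78 = 0.
By the quadratic formula, u = (-5 +/- sqrt(649)) / -4, so u ~= -5.1189 or u ~= 7.6189.
Neither value makes a denominator zero (u != 6, u != -6), so both are valid.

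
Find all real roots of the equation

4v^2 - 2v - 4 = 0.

v = -0.7808 or v = 1.2808

Discriminant: (-2)^2 - 4*4*(-4) = 68.
Quadratic formula: v = (2 +/- sqrt(68)) / 8.
So v = 1/4 + sqrt(17)/4 ~= 1.2808 or v = 1/4 - sqrt(17)/4 ~= -0.7808.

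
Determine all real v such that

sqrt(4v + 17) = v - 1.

Square both sides: 4v + 17 = (v - 1)^2.
Expand and rearrange: v^2 - 6v - 16 = 0.
Solving gives v = 8 or v = -2.
Check each candidate in the original equation:
  v = 8: sqrt(49) = 7, while v - 1 = 7 — valid.
  v = -2: sqrt(9) = 3, while v - 1 = -3 — extraneous.

v = 8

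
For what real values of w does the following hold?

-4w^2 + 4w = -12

Rearrange to standard form: -4w^2 + 4w + 12 = 0.
Discriminant: (4)^2 - 4*(-4)*12 = 208.
Quadratic formula: w = (-4 +/- sqrt(208)) / (-8).
So w = 1/2 - sqrt(13)/2 ~= -1.3028 or w = 1/2 + sqrt(13)/2 ~= 2.3028.

w = -1.3028 or w = 2.3028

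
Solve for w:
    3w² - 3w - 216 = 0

Factor: 3(w + 8)(w - 9) = 0.
So w = -8 or w = 9.

w = -8 or w = 9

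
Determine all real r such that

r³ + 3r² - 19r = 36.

Rearrange: r³ + 3r² - 19r - 36 = 0.
Possible rational roots are divisors of -36. Testing r = 4 gives 0, so (r - 4) is a factor.
Divide: r³ + 3r² - 19r - 36 = (r - 4)(r² + 7r + 9).
Apply the quadratic formula to r² + 7r + 9 = 0: r = (-7 ± √13)/2, i.e. r ≈ -1.6972 or r ≈ -5.3028.

r = -5.3028 or r = -1.6972 or r = 4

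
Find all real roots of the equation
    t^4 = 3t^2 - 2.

Let u = t^2. The equation becomes u^2 - 3u + 2 = 0.
Factor: (u - 1)(u - 2) = 0, so u = 1 or u = 2.
t^2 = 1 gives t = +/-1.
t^2 = 2 gives t = +/-sqrt(2) ~= +/-1.4142.

t = -1.4142 or t = -1 or t = 1 or t = 1.4142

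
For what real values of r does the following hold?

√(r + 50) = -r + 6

r = -1

Square both sides: r + 50 = (-r + 6)².
Expand and rearrange: r² - 13r - 14 = 0.
Solving gives r = 14 or r = -1.
Check each candidate in the original equation:
  r = 14: √(64) = 8, while -r + 6 = -8 — extraneous.
  r = -1: √(49) = 7, while -r + 6 = 7 — valid.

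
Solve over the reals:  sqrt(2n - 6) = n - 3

n = 3 or n = 5

Square both sides: 2n - 6 = (n - 3)^2.
Expand and rearrange: n^2 - 8n + 15 = 0.
Solving gives n = 5 or n = 3.
Check each candidate in the original equation:
  n = 5: sqrt(4) = 2, while n - 3 = 2 — valid.
  n = 3: sqrt(0) = 0, while n - 3 = 0 — valid.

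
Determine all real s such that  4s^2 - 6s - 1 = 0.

s = -0.1514 or s = 1.6514

Discriminant: (-6)^2 - 4*4*(-1) = 52.
Quadratic formula: s = (6 +/- sqrt(52)) / 8.
So s = 3/4 + sqrt(13)/4 ~= 1.6514 or s = 3/4 - sqrt(13)/4 ~= -0.1514.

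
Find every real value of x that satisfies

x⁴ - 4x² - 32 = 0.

x = -2.8284 or x = 2.8284

Let u = x². The equation becomes u² - 4u - 32 = 0.
Factor: (u + 4)(u - 8) = 0, so u = -4 or u = 8.
x² = -4 < 0 has no real solution.
x² = 8 gives x = ±2·√(2) ≈ ±2.8284.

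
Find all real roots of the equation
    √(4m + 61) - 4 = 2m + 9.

Isolate the radical: √(4m + 61) = 2m + 13.
Square both sides: 4m + 61 = (2m + 13)².
Expand and rearrange: 4m² + 48m + 108 = 0.
Solving gives m = -3 or m = -9.
Check each candidate in the original equation:
  m = -3: √(49) = 7, while 2m + 13 = 7 — valid.
  m = -9: √(25) = 5, while 2m + 13 = -5 — extraneous.

m = -3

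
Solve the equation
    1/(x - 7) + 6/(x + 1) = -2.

x = -4.141 or x = 6.641

Multiply both sides by (x - 7)(x + 1):
(x + 1) + 6(x - 7) = -2(x - 7)(x + 1).
Expand and collect terms: -2x² + 5x + 55 = 0.
By the quadratic formula, x = (-5 ± √465) / -4, so x ≈ -4.141 or x ≈ 6.641.
Neither value makes a denominator zero (x ≠ 7, x ≠ -1), so both are valid.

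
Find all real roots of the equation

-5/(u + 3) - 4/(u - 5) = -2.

Multiply both sides by (u + 3)(u - 5):
-5(u - 5) - 4(u + 3) = -2(u + 3)(u - 5).
Expand and collect terms: -2u^2 + 13u + 17 = 0.
By the quadratic formula, u = (-13 +/- sqrt(305)) / -4, so u ~= -1.1161 or u ~= 7.6161.
Neither value makes a denominator zero (u != -3, u != 5), so both are valid.

u = -1.1161 or u = 7.6161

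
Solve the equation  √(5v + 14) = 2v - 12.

Square both sides: 5v + 14 = (2v - 12)².
Expand and rearrange: 4v² - 53v + 130 = 0.
Solving gives v = 10 or v = 3.25.
Check each candidate in the original equation:
  v = 10: √(64) = 8, while 2v - 12 = 8 — valid.
  v = 3.25: √(30.25) = 5.5, while 2v - 12 = -5.5 — extraneous.

v = 10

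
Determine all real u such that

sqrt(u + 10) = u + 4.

Square both sides: u + 10 = (u + 4)^2.
Expand and rearrange: u^2 + 7u + 6 = 0.
Solving gives u = -1 or u = -6.
Check each candidate in the original equation:
  u = -1: sqrt(9) = 3, while u + 4 = 3 — valid.
  u = -6: sqrt(4) = 2, while u + 4 = -2 — extraneous.

u = -1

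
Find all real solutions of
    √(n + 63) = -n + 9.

n = 1

Square both sides: n + 63 = (-n + 9)².
Expand and rearrange: n² - 19n + 18 = 0.
Solving gives n = 18 or n = 1.
Check each candidate in the original equation:
  n = 18: √(81) = 9, while -n + 9 = -9 — extraneous.
  n = 1: √(64) = 8, while -n + 9 = 8 — valid.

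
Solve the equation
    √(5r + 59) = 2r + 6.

Square both sides: 5r + 59 = (2r + 6)².
Expand and rearrange: 4r² + 19r - 23 = 0.
Solving gives r = 1 or r = -5.75.
Check each candidate in the original equation:
  r = 1: √(64) = 8, while 2r + 6 = 8 — valid.
  r = -5.75: √(30.25) = 5.5, while 2r + 6 = -5.5 — extraneous.

r = 1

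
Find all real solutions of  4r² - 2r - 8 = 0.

Discriminant: (-2)² − 4·4·(-8) = 132.
Quadratic formula: r = (2 ± √132) / 8.
So r = 1/4 + √(33)/4 ≈ 1.6861 or r = 1/4 - √(33)/4 ≈ -1.1861.

r = -1.1861 or r = 1.6861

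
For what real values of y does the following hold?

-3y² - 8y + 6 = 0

y = -3.277 or y = 0.6103

Discriminant: (-8)² − 4·(-3)·6 = 136.
Quadratic formula: y = (8 ± √136) / (-6).
So y = -√(34)/3 - 4/3 ≈ -3.277 or y = -4/3 + √(34)/3 ≈ 0.6103.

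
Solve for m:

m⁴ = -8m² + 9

Let u = m². The equation becomes u² + 8u - 9 = 0.
Factor: (u - 1)(u + 9) = 0, so u = 1 or u = -9.
m² = 1 gives m = ±1.
m² = -9 < 0 has no real solution.

m = -1 or m = 1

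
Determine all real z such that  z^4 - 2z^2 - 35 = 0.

z = -2.6458 or z = 2.6458

Let u = z^2. The equation becomes u^2 - 2u - 35 = 0.
Factor: (u - 7)(u + 5) = 0, so u = 7 or u = -5.
z^2 = 7 gives z = +/-sqrt(7) ~= +/-2.6458.
z^2 = -5 < 0 has no real solution.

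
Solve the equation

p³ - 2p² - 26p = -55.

Rearrange: p³ - 2p² - 26p + 55 = 0.
Possible rational roots are divisors of 55. Testing p = 5 gives 0, so (p - 5) is a factor.
Divide: p³ - 2p² - 26p + 55 = (p - 5)(p² + 3p - 11).
Apply the quadratic formula to p² + 3p - 11 = 0: p = (-3 ± √53)/2, i.e. p ≈ 2.1401 or p ≈ -5.1401.

p = -5.1401 or p = 2.1401 or p = 5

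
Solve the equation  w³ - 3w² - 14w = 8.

w = -2 or w = -0.7016 or w = 5.7016

Rearrange: w³ - 3w² - 14w - 8 = 0.
Possible rational roots are divisors of -8. Testing w = -2 gives 0, so (w + 2) is a factor.
Divide: w³ - 3w² - 14w - 8 = (w + 2)(w² - 5w - 4).
Apply the quadratic formula to w² - 5w - 4 = 0: w = (5 ± √41)/2, i.e. w ≈ 5.7016 or w ≈ -0.7016.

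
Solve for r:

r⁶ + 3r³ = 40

Let u = r³. The equation becomes u² + 3u - 40 = 0.
Factor: (u - 5)(u + 8) = 0, so u = 5 or u = -8.
r³ = 5 gives r = ∛(5) ≈ 1.71.
r³ = -8 gives r = -2.

r = -2 or r = 1.71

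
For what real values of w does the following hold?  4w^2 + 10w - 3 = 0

w = -2.7707 or w = 0.2707

Discriminant: (10)^2 - 4*4*(-3) = 148.
Quadratic formula: w = (-10 +/- sqrt(148)) / 8.
So w = -5/4 + sqrt(37)/4 ~= 0.2707 or w = -sqrt(37)/4 - 5/4 ~= -2.7707.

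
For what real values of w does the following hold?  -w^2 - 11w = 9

w = -10.1098 or w = -0.8902

Rearrange to standard form: -w^2 - 11w - 9 = 0.
Discriminant: (-11)^2 - 4*(-1)*(-9) = 85.
Quadratic formula: w = (11 +/- sqrt(85)) / (-2).
So w = -11/2 - sqrt(85)/2 ~= -10.1098 or w = -11/2 + sqrt(85)/2 ~= -0.8902.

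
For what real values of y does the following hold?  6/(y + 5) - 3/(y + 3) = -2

Multiply both sides by (y + 5)(y + 3):
6(y + 3) - 3(y + 5) = -2(y + 5)(y + 3).
Expand and collect terms: -2y² - 19y - 33 = 0.
By the quadratic formula, y = (19 ± √97) / -4, so y ≈ -7.2122 or y ≈ -2.2878.
Neither value makes a denominator zero (y ≠ -5, y ≠ -3), so both are valid.

y = -7.2122 or y = -2.2878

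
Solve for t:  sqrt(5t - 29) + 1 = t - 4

Isolate the radical: sqrt(5t - 29) = t - 5.
Square both sides: 5t - 29 = (t - 5)^2.
Expand and rearrange: t^2 - 15t + 54 = 0.
Solving gives t = 9 or t = 6.
Check each candidate in the original equation:
  t = 9: sqrt(16) = 4, while t - 5 = 4 — valid.
  t = 6: sqrt(1) = 1, while t - 5 = 1 — valid.

t = 6 or t = 9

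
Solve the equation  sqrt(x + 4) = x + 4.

Square both sides: x + 4 = (x + 4)^2.
Expand and rearrange: x^2 + 7x + 12 = 0.
Solving gives x = -3 or x = -4.
Check each candidate in the original equation:
  x = -3: sqrt(1) = 1, while x + 4 = 1 — valid.
  x = -4: sqrt(0) = 0, while x + 4 = 0 — valid.

x = -4 or x = -3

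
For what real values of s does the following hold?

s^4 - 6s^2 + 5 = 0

Let u = s^2. The equation becomes u^2 - 6u + 5 = 0.
Factor: (u - 1)(u - 5) = 0, so u = 1 or u = 5.
s^2 = 1 gives s = +/-1.
s^2 = 5 gives s = +/-sqrt(5) ~= +/-2.2361.

s = -2.2361 or s = -1 or s = 1 or s = 2.2361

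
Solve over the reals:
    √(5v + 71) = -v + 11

Square both sides: 5v + 71 = (-v + 11)².
Expand and rearrange: v² - 27v + 50 = 0.
Solving gives v = 25 or v = 2.
Check each candidate in the original equation:
  v = 25: √(196) = 14, while -v + 11 = -14 — extraneous.
  v = 2: √(81) = 9, while -v + 11 = 9 — valid.

v = 2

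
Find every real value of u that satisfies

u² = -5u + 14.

u = -7 or u = 2

Bring every term to one side: u² + 5u - 14 = 0.
Factor: (u + 7)(u - 2) = 0.
So u = -7 or u = 2.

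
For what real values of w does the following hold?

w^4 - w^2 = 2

w = -1.4142 or w = 1.4142

Let u = w^2. The equation becomes u^2 - u - 2 = 0.
Factor: (u - 2)(u + 1) = 0, so u = 2 or u = -1.
w^2 = 2 gives w = +/-sqrt(2) ~= +/-1.4142.
w^2 = -1 < 0 has no real solution.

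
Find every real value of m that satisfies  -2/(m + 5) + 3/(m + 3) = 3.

m = -5.4748 or m = -2.1919

Multiply both sides by (m + 5)(m + 3):
-2(m + 3) + 3(m + 5) = 3(m + 5)(m + 3).
Expand and collect terms: 3m^2 + 23m + 36 = 0.
By the quadratic formula, m = (-23 +/- sqrt(97)) / 6, so m ~= -2.1919 or m ~= -5.4748.
Neither value makes a denominator zero (m != -5, m != -3), so both are valid.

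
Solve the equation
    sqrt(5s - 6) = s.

Square both sides: 5s - 6 = (s)^2.
Expand and rearrange: s^2 - 5s + 6 = 0.
Solving gives s = 3 or s = 2.
Check each candidate in the original equation:
  s = 3: sqrt(9) = 3, while s = 3 — valid.
  s = 2: sqrt(4) = 2, while s = 2 — valid.

s = 2 or s = 3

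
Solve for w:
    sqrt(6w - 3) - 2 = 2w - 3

Isolate the radical: sqrt(6w - 3) = 2w - 1.
Square both sides: 6w - 3 = (2w - 1)^2.
Expand and rearrange: 4w^2 - 10w + 4 = 0.
Solving gives w = 2 or w = 0.5.
Check each candidate in the original equation:
  w = 2: sqrt(9) = 3, while 2w - 1 = 3 — valid.
  w = 0.5: sqrt(0) = 0, while 2w - 1 = 0 — valid.

w = 0.5 or w = 2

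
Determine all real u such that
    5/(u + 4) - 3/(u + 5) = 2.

Multiply both sides by (u + 4)(u + 5):
5(u + 5) - 3(u + 4) = 2(u + 4)(u + 5).
Expand and collect terms: 2u^2 + 16u + 27 = 0.
By the quadratic formula, u = (-16 +/- sqrt(40)) / 4, so u ~= -2.4189 or u ~= -5.5811.
Neither value makes a denominator zero (u != -4, u != -5), so both are valid.

u = -5.5811 or u = -2.4189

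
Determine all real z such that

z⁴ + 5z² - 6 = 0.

Let u = z². The equation becomes u² + 5u - 6 = 0.
Factor: (u + 6)(u - 1) = 0, so u = -6 or u = 1.
z² = -6 < 0 has no real solution.
z² = 1 gives z = ±1.

z = -1 or z = 1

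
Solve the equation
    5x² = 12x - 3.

Rearrange to standard form: 5x² - 12x + 3 = 0.
Discriminant: (-12)² − 4·5·3 = 84.
Quadratic formula: x = (12 ± √84) / 10.
So x = √(21)/5 + 6/5 ≈ 2.1165 or x = 6/5 - √(21)/5 ≈ 0.2835.

x = 0.2835 or x = 2.1165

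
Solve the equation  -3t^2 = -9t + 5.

t = 0.7362 or t = 2.2638

Rearrange to standard form: -3t^2 + 9t - 5 = 0.
Discriminant: (9)^2 - 4*(-3)*(-5) = 21.
Quadratic formula: t = (-9 +/- sqrt(21)) / (-6).
So t = 3/2 - sqrt(21)/6 ~= 0.7362 or t = sqrt(21)/6 + 3/2 ~= 2.2638.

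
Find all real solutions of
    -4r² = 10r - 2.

Rearrange to standard form: -4r² - 10r + 2 = 0.
Discriminant: (-10)² − 4·(-4)·2 = 132.
Quadratic formula: r = (10 ± √132) / (-8).
So r = -√(33)/4 - 5/4 ≈ -2.6861 or r = -5/4 + √(33)/4 ≈ 0.1861.

r = -2.6861 or r = 0.1861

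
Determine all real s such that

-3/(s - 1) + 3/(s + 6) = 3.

s = -4.7913 or s = -0.2087

Multiply both sides by (s - 1)(s + 6):
-3(s + 6) + 3(s - 1) = 3(s - 1)(s + 6).
Expand and collect terms: 3s² + 15s + 3 = 0.
By the quadratic formula, s = (-15 ± √189) / 6, so s ≈ -0.2087 or s ≈ -4.7913.
Neither value makes a denominator zero (s ≠ 1, s ≠ -6), so both are valid.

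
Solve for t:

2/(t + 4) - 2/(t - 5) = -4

t = -4.4749 or t = 5.4749

Multiply both sides by (t + 4)(t - 5):
2(t - 5) - 2(t + 4) = -4(t + 4)(t - 5).
Expand and collect terms: -4t² + 4t + 98 = 0.
By the quadratic formula, t = (-4 ± √1584) / -8, so t ≈ -4.4749 or t ≈ 5.4749.
Neither value makes a denominator zero (t ≠ -4, t ≠ 5), so both are valid.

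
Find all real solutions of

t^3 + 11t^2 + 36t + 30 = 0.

t = -5 or t = -4.7321 or t = -1.2679

Possible rational roots are divisors of 30. Testing t = -5 gives 0, so (t + 5) is a factor.
Divide: t^3 + 11t^2 + 36t + 30 = (t + 5)(t^2 + 6t + 6).
Apply the quadratic formula to t^2 + 6t + 6 = 0: t = (-6 +/- sqrt(12))/2, i.e. t ~= -1.2679 or t ~= -4.7321.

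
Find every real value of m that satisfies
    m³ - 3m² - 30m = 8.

m = -4 or m = -0.2749 or m = 7.2749

Rearrange: m³ - 3m² - 30m - 8 = 0.
Possible rational roots are divisors of -8. Testing m = -4 gives 0, so (m + 4) is a factor.
Divide: m³ - 3m² - 30m - 8 = (m + 4)(m² - 7m - 2).
Apply the quadratic formula to m² - 7m - 2 = 0: m = (7 ± √57)/2, i.e. m ≈ 7.2749 or m ≈ -0.2749.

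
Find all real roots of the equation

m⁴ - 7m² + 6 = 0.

m = -2.4495 or m = -1 or m = 1 or m = 2.4495

Let u = m². The equation becomes u² - 7u + 6 = 0.
Factor: (u - 1)(u - 6) = 0, so u = 1 or u = 6.
m² = 1 gives m = ±1.
m² = 6 gives m = ±√(6) ≈ ±2.4495.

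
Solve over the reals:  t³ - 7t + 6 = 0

t = -3 or t = 1 or t = 2

Possible rational roots are divisors of 6. Testing t = 2 gives 0, so (t - 2) is a factor.
Divide: t³ - 7t + 6 = (t - 2)(t² + 2t - 3).
Factor the quadratic: t = 1 or t = -3.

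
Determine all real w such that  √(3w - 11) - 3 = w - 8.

Isolate the radical: √(3w - 11) = w - 5.
Square both sides: 3w - 11 = (w - 5)².
Expand and rearrange: w² - 13w + 36 = 0.
Solving gives w = 9 or w = 4.
Check each candidate in the original equation:
  w = 9: √(16) = 4, while w - 5 = 4 — valid.
  w = 4: √(1) = 1, while w - 5 = -1 — extraneous.

w = 9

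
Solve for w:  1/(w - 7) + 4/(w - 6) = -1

Multiply both sides by (w - 7)(w - 6):
(w - 6) + 4(w - 7) = -(w - 7)(w - 6).
Expand and collect terms: -w^2 + 8w - 8 = 0.
By the quadratic formula, w = (-8 +/- sqrt(32)) / -2, so w ~= 1.1716 or w ~= 6.8284.
Neither value makes a denominator zero (w != 7, w != 6), so both are valid.

w = 1.1716 or w = 6.8284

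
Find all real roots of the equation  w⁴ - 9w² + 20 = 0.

w = -2.2361 or w = -2 or w = 2 or w = 2.2361

Let u = w². The equation becomes u² - 9u + 20 = 0.
Factor: (u - 4)(u - 5) = 0, so u = 4 or u = 5.
w² = 4 gives w = ±2.
w² = 5 gives w = ±√(5) ≈ ±2.2361.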